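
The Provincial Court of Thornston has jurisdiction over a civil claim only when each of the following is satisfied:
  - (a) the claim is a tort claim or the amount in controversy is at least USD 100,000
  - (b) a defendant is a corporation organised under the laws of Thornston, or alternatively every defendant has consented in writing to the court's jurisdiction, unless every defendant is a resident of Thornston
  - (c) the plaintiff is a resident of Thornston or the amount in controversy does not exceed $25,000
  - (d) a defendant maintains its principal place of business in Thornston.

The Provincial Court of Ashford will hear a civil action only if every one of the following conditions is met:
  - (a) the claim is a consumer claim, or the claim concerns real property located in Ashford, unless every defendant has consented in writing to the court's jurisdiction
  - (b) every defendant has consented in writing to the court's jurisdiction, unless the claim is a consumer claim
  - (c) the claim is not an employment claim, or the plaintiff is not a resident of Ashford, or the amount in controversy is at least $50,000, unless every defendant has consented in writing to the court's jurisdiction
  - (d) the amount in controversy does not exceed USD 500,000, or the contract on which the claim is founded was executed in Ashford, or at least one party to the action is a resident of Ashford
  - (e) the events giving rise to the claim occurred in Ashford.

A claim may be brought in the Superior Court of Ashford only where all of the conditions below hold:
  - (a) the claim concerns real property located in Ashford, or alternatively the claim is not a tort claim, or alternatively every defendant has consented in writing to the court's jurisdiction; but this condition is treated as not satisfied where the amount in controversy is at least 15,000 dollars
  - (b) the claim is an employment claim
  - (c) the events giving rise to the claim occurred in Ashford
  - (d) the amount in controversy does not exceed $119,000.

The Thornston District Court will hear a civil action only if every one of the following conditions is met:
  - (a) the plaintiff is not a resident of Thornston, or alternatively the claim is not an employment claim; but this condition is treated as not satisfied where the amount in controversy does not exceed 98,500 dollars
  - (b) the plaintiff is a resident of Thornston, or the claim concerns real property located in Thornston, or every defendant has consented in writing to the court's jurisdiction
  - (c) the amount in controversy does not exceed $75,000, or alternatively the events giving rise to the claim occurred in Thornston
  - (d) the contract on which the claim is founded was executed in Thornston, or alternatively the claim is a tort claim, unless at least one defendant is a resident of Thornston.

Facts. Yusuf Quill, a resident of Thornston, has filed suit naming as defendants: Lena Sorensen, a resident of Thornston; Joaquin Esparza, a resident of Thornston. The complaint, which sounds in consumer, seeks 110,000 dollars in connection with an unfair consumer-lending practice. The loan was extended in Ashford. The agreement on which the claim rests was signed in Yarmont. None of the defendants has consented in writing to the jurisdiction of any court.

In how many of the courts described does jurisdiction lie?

The Provincial Court of Thornston:
  (a) The amount in controversy is USD 110,000, which meets the $100,000 floor, so this disjunct is met. Met.
  (b) No defendant is a corporation; no such written consent has been filed — every alternative fails. The proviso rescues it, though: the defendants reside as follows — Lena Sorensen in Thornston, Joaquin Esparza in Thornston — all in Thornston. Condition met.
  (c) The plaintiff resides in Thornston, which satisfies one of the alternatives. Condition met.
  (d) No defendant is a corporation. Condition not met.
  → At least one condition fails; no jurisdiction.
The Provincial Court of Ashford:
  (a) The claim is a consumer claim, so one alternative holds. Satisfied.
  (b) No such written consent has been filed. The proviso rescues it, though: the claim is a consumer claim. Met.
  (c) The claim is a consumer claim, not an employment claim, so one alternative holds. Met.
  (d) The amount in controversy is 110,000 dollars, within the 500,000 dollars ceiling, so one alternative holds. Satisfied.
  (e) The operative events occurred in Ashford. Satisfied.
  → All conditions met; jurisdiction exists.
The Superior Court of Ashford:
  (a) The claim is a consumer claim, not a tort claim, so one alternative holds. But the carve-out bites: the amount in controversy is $110,000, which meets the USD 15,000 floor. Not satisfied.
  (b) The claim is a consumer claim, not an employment claim. Condition not met.
  (c) The operative events occurred in Ashford. Condition met.
  (d) The amount in controversy is USD 110,000, within the 119,000 dollars ceiling. Satisfied.
  → Not every requirement is met — no jurisdiction.
The Thornston District Court:
  (a) The claim is a consumer claim, not an employment claim — that alternative is enough. The exception is not triggered, since the amount in controversy is USD 110,000, above the USD 98,500 ceiling. Met.
  (b) The plaintiff resides in Thornston, so this disjunct is met. Satisfied.
  (c) The amount in controversy is $110,000, above the USD 75,000 ceiling; the operative events occurred in Ashford, not Thornston — none of the alternatives is met. Fails.
  (d) The contract was executed in Yarmont, not Thornston; the claim is a consumer claim, not a tort claim — every alternative fails. But Lena Sorensen resides in Thornston, and the 'unless' clause therefore excuses the requirement. Condition met.
  → The court lacks jurisdiction.
Courts with jurisdiction: the Provincial Court of Ashford — 1 in total.

1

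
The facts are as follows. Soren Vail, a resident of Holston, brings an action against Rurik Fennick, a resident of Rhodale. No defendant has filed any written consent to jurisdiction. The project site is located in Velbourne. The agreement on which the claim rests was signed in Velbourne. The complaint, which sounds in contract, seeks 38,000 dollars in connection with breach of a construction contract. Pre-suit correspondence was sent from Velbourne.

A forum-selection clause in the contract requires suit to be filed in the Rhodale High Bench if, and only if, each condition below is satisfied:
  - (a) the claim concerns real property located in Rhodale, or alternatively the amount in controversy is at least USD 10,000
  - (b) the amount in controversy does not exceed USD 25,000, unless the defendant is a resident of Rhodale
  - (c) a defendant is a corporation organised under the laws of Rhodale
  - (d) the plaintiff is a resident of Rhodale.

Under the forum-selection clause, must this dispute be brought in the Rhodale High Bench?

The Rhodale High Bench:
  (a) The amount in controversy is USD 38,000, which meets the $10,000 floor, which satisfies one of the alternatives. Satisfied.
  (b) The amount in controversy is $38,000, above the USD 25,000 ceiling. But the defendant resides in Rhodale, and the 'unless' clause therefore excuses the requirement. Met.
  (c) No defendant is a corporation. Not satisfied.
  (d) The plaintiff resides in Holston, not Rhodale. Fails.
  → Forum clause is not triggered.

No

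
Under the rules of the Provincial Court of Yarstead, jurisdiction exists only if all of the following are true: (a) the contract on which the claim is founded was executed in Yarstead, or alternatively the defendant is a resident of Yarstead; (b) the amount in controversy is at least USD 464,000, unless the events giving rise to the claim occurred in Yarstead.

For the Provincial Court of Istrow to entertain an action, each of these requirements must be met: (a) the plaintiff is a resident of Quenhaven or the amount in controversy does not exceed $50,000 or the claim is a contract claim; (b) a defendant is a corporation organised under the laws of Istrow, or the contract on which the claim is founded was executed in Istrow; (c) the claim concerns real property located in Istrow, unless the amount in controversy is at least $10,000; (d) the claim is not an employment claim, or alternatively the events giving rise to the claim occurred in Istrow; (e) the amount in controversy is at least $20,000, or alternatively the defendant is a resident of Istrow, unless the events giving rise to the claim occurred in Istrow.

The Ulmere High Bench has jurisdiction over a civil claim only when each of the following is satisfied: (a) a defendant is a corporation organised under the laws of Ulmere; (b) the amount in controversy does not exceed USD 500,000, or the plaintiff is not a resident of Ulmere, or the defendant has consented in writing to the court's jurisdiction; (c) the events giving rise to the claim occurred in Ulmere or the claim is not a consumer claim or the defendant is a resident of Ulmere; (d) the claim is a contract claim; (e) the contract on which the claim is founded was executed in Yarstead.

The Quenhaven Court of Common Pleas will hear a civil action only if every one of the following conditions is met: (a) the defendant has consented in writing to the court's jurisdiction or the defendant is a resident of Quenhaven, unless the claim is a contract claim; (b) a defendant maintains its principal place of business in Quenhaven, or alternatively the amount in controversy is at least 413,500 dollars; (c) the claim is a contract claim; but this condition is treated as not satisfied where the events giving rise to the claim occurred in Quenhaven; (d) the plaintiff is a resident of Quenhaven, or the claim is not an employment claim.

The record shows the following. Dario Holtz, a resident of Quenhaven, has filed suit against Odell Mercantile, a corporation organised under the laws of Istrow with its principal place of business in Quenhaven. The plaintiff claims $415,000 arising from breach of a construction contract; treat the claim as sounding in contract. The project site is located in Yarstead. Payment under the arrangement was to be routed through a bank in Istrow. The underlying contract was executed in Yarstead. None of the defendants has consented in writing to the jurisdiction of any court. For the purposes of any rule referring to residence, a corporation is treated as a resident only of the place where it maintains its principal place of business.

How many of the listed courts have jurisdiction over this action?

3

The Provincial Court of Yarstead:
  (a) The contract was executed in Yarstead, so this disjunct is met. Condition met.
  (b) The amount in controversy is 415,000 dollars, below the $464,000 floor. However, the operative events occurred in Yarstead, so the 'unless' proviso supplies this condition. Met.
  → Jurisdiction lies.
The Provincial Court of Istrow:
  (a) The plaintiff resides in Quenhaven, which satisfies one of the alternatives. Condition met.
  (b) Odell Mercantile is organised under the laws of Istrow, which satisfies one of the alternatives. Satisfied.
  (c) The claim does not concern real property. However, the amount in controversy is USD 415,000, which meets the $10,000 floor, so the 'unless' proviso supplies this condition. Met.
  (d) The claim is a contract claim, not an employment claim, so this disjunct is met. Condition met.
  (e) The amount in controversy is USD 415,000, which meets the 20,000 dollars floor, which satisfies one of the alternatives. Met.
  → All conditions met; jurisdiction exists.
The Ulmere High Bench:
  (a) The corporate defendant(s) are organised in Istrow, not Ulmere. Condition not met.
  (b) The amount in controversy is USD 415,000, within the 500,000 dollars ceiling, which satisfies one of the alternatives. Satisfied.
  (c) The claim is a contract claim, not a consumer claim, which satisfies one of the alternatives. Met.
  (d) The claim is a contract claim. Condition met.
  (e) The contract was executed in Yarstead. Met.
  → The court lacks jurisdiction.
The Quenhaven Court of Common Pleas:
  (a) The defendant resides in Quenhaven, so this disjunct is met. Satisfied.
  (b) Odell Mercantile has its principal place of business in Quenhaven, so this disjunct is met. Met.
  (c) The claim is a contract claim. The exception is not triggered, since the operative events occurred in Yarstead, not Quenhaven. Met.
  (d) The plaintiff resides in Quenhaven — that alternative is enough. Condition met.
  → All conditions met; jurisdiction exists.
Courts with jurisdiction: the Provincial Court of Yarstead, the Provincial Court of Istrow, the Quenhaven Court of Common Pleas — 3 in total.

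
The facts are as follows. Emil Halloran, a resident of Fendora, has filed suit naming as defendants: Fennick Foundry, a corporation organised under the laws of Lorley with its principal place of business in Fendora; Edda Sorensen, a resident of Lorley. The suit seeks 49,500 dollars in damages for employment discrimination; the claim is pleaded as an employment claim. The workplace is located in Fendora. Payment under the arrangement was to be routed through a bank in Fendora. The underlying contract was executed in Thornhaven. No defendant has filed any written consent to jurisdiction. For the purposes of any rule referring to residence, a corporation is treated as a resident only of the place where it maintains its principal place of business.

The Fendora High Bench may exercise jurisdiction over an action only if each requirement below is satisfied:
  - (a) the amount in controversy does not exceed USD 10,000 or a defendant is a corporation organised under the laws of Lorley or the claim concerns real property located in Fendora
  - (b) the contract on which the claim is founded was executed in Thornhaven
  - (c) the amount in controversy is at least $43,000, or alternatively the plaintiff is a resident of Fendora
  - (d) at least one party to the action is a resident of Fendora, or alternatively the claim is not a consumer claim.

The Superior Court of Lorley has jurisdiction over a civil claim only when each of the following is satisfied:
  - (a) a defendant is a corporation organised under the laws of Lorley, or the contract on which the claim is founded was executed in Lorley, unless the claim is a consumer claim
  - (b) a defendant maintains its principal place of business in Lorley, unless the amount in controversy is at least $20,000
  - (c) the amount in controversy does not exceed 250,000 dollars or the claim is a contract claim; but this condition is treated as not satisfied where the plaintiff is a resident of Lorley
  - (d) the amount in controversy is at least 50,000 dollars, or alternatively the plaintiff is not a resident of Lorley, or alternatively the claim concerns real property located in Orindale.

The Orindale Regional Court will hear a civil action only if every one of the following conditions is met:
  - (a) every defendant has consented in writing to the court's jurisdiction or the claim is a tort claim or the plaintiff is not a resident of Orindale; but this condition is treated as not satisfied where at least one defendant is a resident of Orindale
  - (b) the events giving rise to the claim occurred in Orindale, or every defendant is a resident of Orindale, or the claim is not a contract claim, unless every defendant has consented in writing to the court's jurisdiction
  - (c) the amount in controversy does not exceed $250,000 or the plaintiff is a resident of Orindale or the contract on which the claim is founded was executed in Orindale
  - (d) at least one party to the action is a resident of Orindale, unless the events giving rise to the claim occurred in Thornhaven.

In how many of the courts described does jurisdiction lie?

2

The Fendora High Bench:
  (a) Fennick Foundry is organised under the laws of Lorley, so this disjunct is met. Satisfied.
  (b) The contract was executed in Thornhaven. Condition met.
  (c) The amount in controversy is 49,500 dollars, which meets the 43,000 dollars floor, so this disjunct is met. Met.
  (d) Emil Halloran resides in Fendora, which satisfies one of the alternatives. Condition met.
  → Every requirement is satisfied — jurisdiction.
The Superior Court of Lorley:
  (a) Fennick Foundry is organised under the laws of Lorley — that alternative is enough. Condition met.
  (b) The corporate defendant(s) have their principal place of business in Fendora, not Lorley. The proviso rescues it, though: the amount in controversy is $49,500, which meets the 20,000 dollars floor. Condition met.
  (c) The amount in controversy is 49,500 dollars, within the USD 250,000 ceiling, so one alternative holds. The carve-out does not apply: the plaintiff resides in Fendora, not Lorley. Condition met.
  (d) The plaintiff resides in Fendora, which is not Lorley, so one alternative holds. Met.
  → Every requirement is satisfied — jurisdiction.
The Orindale Regional Court:
  (a) The plaintiff resides in Fendora, which is not Orindale, so this disjunct is met. The exception is not triggered, since no defendant resides in Orindale (they reside in Fendora, Lorley). Satisfied.
  (b) The claim is an employment claim, not a contract claim, so this disjunct is met. Met.
  (c) The amount in controversy is $49,500, within the 250,000 dollars ceiling, which satisfies one of the alternatives. Condition met.
  (d) No party resides in Orindale. Nor does the 'unless' clause help: the operative events occurred in Fendora, not Thornhaven. Fails.
  → At least one condition fails; no jurisdiction.
Courts with jurisdiction: the Fendora High Bench, the Superior Court of Lorley — 2 in total.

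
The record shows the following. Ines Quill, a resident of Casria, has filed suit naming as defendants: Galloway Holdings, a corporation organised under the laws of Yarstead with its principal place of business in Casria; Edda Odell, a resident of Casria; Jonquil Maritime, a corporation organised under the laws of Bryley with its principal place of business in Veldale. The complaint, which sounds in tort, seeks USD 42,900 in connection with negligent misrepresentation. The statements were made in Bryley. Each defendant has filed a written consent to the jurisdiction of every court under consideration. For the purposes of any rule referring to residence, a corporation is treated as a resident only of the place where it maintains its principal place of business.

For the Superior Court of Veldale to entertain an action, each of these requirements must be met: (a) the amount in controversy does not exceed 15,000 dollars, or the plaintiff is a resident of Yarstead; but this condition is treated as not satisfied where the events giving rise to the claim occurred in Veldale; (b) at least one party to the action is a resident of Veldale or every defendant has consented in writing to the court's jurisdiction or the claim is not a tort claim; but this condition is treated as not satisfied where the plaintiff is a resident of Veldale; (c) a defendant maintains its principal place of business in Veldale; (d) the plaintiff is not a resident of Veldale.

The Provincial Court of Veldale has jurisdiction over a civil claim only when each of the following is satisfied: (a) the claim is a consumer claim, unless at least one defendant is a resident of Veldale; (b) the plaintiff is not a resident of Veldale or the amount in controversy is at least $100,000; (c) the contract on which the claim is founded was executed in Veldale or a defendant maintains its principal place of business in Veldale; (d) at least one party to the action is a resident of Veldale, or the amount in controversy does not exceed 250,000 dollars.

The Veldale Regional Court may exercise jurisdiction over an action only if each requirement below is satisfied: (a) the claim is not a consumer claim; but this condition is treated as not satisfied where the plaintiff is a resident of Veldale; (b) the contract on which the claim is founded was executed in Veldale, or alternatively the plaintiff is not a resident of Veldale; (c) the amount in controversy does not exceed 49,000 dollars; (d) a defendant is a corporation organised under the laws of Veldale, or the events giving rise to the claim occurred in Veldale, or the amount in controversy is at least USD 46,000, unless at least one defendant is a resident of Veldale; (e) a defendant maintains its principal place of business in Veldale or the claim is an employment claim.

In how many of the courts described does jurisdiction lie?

The Superior Court of Veldale:
  (a) The amount in controversy is 42,900 dollars, above the 15,000 dollars ceiling; the plaintiff resides in Casria, not Yarstead — none of the alternatives is met. Not met.
  (b) Jonquil Maritime resides in Veldale — that alternative is enough. The exception is not triggered, since the plaintiff resides in Casria, not Veldale. Met.
  (c) Jonquil Maritime has its principal place of business in Veldale. Condition met.
  (d) The plaintiff resides in Casria, which is not Veldale. Met.
  → Not every requirement is met — no jurisdiction.
The Provincial Court of Veldale:
  (a) The claim is a tort claim, not a consumer claim. But Jonquil Maritime resides in Veldale, and the 'unless' clause therefore excuses the requirement. Met.
  (b) The plaintiff resides in Casria, which is not Veldale, which satisfies one of the alternatives. Condition met.
  (c) Jonquil Maritime has its principal place of business in Veldale — that alternative is enough. Condition met.
  (d) Jonquil Maritime resides in Veldale, so this disjunct is met. Condition met.
  → The court has jurisdiction.
The Veldale Regional Court:
  (a) The claim is a tort claim, not a consumer claim. The carve-out does not apply: the plaintiff resides in Casria, not Veldale. Met.
  (b) The plaintiff resides in Casria, which is not Veldale — that alternative is enough. Met.
  (c) The amount in controversy is 42,900 dollars, within the 49,000 dollars ceiling. Satisfied.
  (d) The corporate defendant(s) are organised in Bryley, Yarstead, not Veldale; the operative events occurred in Bryley, not Veldale; the amount in controversy is USD 42,900, below the USD 46,000 floor — no alternative holds. However, Jonquil Maritime resides in Veldale, so the 'unless' proviso supplies this condition. Condition met.
  (e) Jonquil Maritime has its principal place of business in Veldale — that alternative is enough. Met.
  → Jurisdiction lies.
Courts with jurisdiction: the Provincial Court of Veldale, the Veldale Regional Court — 2 in total.

2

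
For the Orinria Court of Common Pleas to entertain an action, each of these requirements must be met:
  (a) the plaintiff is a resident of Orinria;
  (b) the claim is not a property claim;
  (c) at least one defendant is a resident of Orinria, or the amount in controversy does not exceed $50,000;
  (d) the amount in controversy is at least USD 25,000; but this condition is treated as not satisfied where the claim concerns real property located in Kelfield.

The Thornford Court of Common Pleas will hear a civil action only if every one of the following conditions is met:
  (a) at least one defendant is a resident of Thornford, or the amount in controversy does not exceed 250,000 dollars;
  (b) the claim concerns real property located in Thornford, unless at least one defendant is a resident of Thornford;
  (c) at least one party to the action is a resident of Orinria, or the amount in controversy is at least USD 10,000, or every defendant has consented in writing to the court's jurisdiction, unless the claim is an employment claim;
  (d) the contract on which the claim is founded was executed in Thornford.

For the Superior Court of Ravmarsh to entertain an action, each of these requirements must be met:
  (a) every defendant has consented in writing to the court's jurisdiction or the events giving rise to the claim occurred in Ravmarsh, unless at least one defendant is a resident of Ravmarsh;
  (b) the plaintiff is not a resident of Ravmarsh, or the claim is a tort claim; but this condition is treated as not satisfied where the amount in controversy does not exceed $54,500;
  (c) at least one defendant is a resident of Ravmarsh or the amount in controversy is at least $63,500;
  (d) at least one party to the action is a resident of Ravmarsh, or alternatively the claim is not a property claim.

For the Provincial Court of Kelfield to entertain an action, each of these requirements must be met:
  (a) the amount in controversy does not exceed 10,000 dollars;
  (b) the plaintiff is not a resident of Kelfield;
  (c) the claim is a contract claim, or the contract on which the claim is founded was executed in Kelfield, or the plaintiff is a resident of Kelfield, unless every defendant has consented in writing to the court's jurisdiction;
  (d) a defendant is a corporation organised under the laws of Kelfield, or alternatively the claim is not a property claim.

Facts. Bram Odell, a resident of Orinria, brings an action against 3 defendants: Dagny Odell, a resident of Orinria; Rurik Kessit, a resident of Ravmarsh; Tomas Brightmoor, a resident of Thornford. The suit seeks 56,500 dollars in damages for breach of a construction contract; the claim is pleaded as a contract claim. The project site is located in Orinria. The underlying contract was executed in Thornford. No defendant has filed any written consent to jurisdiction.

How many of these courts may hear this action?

3

The Orinria Court of Common Pleas:
  (a) The plaintiff resides in Orinria. Condition met.
  (b) The claim is a contract claim, not a property claim. Condition met.
  (c) Dagny Odell resides in Orinria, so this disjunct is met. Met.
  (d) The amount in controversy is 56,500 dollars, which meets the USD 25,000 floor. The carve-out does not apply: the claim does not concern real property. Satisfied.
  → The court has jurisdiction.
The Thornford Court of Common Pleas:
  (a) Tomas Brightmoor resides in Thornford, which satisfies one of the alternatives. Met.
  (b) The claim does not concern real property. But Tomas Brightmoor resides in Thornford, and the 'unless' clause therefore excuses the requirement. Condition met.
  (c) Bram Odell resides in Orinria — that alternative is enough. Satisfied.
  (d) The contract was executed in Thornford. Condition met.
  → Every requirement is satisfied — jurisdiction.
The Superior Court of Ravmarsh:
  (a) No such written consent has been filed; the operative events occurred in Orinria, not Ravmarsh — no alternative holds. However, Rurik Kessit resides in Ravmarsh, so the 'unless' proviso supplies this condition. Condition met.
  (b) The plaintiff resides in Orinria, which is not Ravmarsh, so this disjunct is met. The exception is not triggered, since the amount in controversy is USD 56,500, above the 54,500 dollars ceiling. Satisfied.
  (c) Rurik Kessit resides in Ravmarsh, which satisfies one of the alternatives. Met.
  (d) Rurik Kessit resides in Ravmarsh, which satisfies one of the alternatives. Met.
  → The court has jurisdiction.
The Provincial Court of Kelfield:
  (a) The amount in controversy is $56,500, above the 10,000 dollars ceiling. Not met.
  (b) The plaintiff resides in Orinria, which is not Kelfield. Met.
  (c) The claim is a contract claim — that alternative is enough. Met.
  (d) The claim is a contract claim, not a property claim — that alternative is enough. Condition met.
  → The court lacks jurisdiction.
Courts with jurisdiction: the Orinria Court of Common Pleas, the Thornford Court of Common Pleas, the Superior Court of Ravmarsh — 3 in total.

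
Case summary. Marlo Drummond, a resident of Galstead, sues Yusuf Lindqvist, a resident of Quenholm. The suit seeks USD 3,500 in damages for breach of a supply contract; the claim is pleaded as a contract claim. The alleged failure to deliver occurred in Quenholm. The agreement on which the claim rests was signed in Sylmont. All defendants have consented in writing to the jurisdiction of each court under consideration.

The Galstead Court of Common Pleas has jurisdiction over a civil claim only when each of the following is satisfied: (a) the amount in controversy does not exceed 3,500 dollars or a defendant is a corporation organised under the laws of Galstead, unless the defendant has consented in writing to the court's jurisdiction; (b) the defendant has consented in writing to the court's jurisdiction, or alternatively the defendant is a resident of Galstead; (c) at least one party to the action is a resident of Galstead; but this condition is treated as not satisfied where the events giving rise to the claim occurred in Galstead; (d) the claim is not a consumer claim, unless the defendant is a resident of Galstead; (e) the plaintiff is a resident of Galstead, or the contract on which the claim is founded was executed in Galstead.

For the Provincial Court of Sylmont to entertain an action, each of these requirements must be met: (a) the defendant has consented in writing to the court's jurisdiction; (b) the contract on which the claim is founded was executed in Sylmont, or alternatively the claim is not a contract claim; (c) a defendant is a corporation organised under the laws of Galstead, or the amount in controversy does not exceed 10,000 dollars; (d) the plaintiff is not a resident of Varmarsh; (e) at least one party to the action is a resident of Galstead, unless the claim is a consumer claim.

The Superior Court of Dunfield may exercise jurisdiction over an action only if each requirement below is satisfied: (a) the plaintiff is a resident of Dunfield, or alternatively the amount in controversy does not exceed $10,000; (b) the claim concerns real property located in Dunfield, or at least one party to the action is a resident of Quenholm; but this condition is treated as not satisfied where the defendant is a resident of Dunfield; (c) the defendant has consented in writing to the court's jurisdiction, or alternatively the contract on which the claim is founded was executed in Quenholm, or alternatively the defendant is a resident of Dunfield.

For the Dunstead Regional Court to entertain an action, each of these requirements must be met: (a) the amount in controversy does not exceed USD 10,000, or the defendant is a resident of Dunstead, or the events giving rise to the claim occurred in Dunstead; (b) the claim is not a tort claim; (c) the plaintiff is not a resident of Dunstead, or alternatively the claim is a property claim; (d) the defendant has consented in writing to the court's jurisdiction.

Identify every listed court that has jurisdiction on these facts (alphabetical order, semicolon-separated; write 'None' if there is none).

the Dunstead Regional Court; the Galstead Court of Common Pleas; the Provincial Court of Sylmont; the Superior Court of Dunfield

The Galstead Court of Common Pleas:
  (a) The amount in controversy is 3,500 dollars, within the USD 3,500 ceiling, which satisfies one of the alternatives. Satisfied.
  (b) Every defendant has filed written consent, which satisfies one of the alternatives. Satisfied.
  (c) Marlo Drummond resides in Galstead. The carve-out does not apply: the operative events occurred in Quenholm, not Galstead. Satisfied.
  (d) The claim is a contract claim, not a consumer claim. Condition met.
  (e) The plaintiff resides in Galstead — that alternative is enough. Met.
  → Jurisdiction lies.
The Provincial Court of Sylmont:
  (a) Every defendant has filed written consent. Satisfied.
  (b) The contract was executed in Sylmont, so one alternative holds. Satisfied.
  (c) The amount in controversy is USD 3,500, within the 10,000 dollars ceiling, which satisfies one of the alternatives. Condition met.
  (d) The plaintiff resides in Galstead, which is not Varmarsh. Condition met.
  (e) Marlo Drummond resides in Galstead. Satisfied.
  → All conditions met; jurisdiction exists.
The Superior Court of Dunfield:
  (a) The amount in controversy is $3,500, within the 10,000 dollars ceiling, so one alternative holds. Satisfied.
  (b) Yusuf Lindqvist resides in Quenholm, so one alternative holds. And the carve-out is inapplicable — the defendant resides in Quenholm, not Dunfield. Satisfied.
  (c) Every defendant has filed written consent — that alternative is enough. Satisfied.
  → The court has jurisdiction.
The Dunstead Regional Court:
  (a) The amount in controversy is 3,500 dollars, within the $10,000 ceiling — that alternative is enough. Condition met.
  (b) The claim is a contract claim, not a tort claim. Condition met.
  (c) The plaintiff resides in Galstead, which is not Dunstead — that alternative is enough. Satisfied.
  (d) Every defendant has filed written consent. Satisfied.
  → Jurisdiction lies.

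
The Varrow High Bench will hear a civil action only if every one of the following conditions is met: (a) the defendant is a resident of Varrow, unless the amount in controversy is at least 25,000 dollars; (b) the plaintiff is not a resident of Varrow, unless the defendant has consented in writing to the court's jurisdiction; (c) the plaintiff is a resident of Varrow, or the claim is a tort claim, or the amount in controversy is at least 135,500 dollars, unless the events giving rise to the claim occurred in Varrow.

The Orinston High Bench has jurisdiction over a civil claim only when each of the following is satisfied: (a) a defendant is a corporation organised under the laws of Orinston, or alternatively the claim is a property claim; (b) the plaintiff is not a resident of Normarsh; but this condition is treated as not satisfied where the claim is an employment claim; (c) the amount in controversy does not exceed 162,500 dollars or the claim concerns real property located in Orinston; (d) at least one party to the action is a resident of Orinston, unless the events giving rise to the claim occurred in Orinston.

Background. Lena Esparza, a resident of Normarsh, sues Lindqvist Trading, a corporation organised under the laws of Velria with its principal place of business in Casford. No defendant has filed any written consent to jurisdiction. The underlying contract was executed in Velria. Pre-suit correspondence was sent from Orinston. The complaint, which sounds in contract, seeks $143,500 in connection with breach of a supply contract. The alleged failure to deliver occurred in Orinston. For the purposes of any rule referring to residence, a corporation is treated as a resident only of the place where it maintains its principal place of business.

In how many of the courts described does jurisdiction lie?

The Varrow High Bench:
  (a) The defendant resides in Casford, not Varrow. The proviso rescues it, though: the amount in controversy is 143,500 dollars, which meets the 25,000 dollars floor. Satisfied.
  (b) The plaintiff resides in Normarsh, which is not Varrow. Satisfied.
  (c) The amount in controversy is USD 143,500, which meets the USD 135,500 floor, which satisfies one of the alternatives. Condition met.
  → Jurisdiction lies.
The Orinston High Bench:
  (a) The corporate defendant(s) are organised in Velria, not Orinston; the claim is a contract claim, not a property claim — every alternative fails. Condition not met.
  (b) The plaintiff resides in Normarsh. Not met.
  (c) The amount in controversy is 143,500 dollars, within the $162,500 ceiling, which satisfies one of the alternatives. Met.
  (d) No party resides in Orinston. However, the operative events occurred in Orinston, so the 'unless' proviso supplies this condition. Met.
  → At least one condition fails; no jurisdiction.
Courts with jurisdiction: the Varrow High Bench — 1 in total.

1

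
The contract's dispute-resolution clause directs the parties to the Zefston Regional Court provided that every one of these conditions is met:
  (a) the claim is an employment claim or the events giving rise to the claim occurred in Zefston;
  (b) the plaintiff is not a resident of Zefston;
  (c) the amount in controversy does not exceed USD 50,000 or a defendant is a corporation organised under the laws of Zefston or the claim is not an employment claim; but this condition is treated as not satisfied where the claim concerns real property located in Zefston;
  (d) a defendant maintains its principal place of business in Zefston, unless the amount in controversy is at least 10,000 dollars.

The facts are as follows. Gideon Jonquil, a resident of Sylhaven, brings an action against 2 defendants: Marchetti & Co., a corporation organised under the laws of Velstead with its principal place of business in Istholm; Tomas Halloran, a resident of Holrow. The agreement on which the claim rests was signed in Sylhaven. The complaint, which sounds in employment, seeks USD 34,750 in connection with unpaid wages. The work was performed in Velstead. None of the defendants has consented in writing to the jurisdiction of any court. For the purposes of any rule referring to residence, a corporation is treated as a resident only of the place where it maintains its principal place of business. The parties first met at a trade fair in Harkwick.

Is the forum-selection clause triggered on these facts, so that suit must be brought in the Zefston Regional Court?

The Zefston Regional Court:
  (a) The claim is an employment claim, so one alternative holds. Condition met.
  (b) The plaintiff resides in Sylhaven, which is not Zefston. Condition met.
  (c) The amount in controversy is USD 34,750, within the $50,000 ceiling — that alternative is enough. The carve-out does not apply: the claim does not concern real property. Condition met.
  (d) The corporate defendant(s) have their principal place of business in Istholm, not Zefston. The proviso rescues it, though: the amount in controversy is 34,750 dollars, which meets the USD 10,000 floor. Satisfied.
  → The clause applies.

Yes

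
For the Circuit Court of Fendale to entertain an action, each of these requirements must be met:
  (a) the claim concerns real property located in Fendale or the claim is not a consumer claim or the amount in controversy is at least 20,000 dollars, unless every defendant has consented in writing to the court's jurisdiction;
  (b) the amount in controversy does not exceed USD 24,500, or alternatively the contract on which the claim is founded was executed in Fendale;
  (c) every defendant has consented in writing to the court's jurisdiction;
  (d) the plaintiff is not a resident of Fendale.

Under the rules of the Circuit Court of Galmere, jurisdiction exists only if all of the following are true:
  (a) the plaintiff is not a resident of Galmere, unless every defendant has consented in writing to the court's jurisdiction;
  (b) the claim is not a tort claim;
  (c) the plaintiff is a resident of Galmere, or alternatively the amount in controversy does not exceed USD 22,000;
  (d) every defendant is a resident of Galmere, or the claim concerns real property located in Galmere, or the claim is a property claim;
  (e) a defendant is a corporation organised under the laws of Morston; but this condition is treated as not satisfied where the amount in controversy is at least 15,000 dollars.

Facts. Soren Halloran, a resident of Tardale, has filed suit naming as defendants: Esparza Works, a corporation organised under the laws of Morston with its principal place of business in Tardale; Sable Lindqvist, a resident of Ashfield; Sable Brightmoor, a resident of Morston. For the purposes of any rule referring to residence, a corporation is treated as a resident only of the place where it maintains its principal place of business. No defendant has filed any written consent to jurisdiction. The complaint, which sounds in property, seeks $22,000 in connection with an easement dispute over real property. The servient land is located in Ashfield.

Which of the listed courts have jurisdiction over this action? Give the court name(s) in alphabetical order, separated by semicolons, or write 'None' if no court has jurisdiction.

The Circuit Court of Fendale:
  (a) The claim is a property claim, not a consumer claim, so this disjunct is met. Met.
  (b) The amount in controversy is $22,000, within the 24,500 dollars ceiling, which satisfies one of the alternatives. Satisfied.
  (c) No such written consent has been filed. Not met.
  (d) The plaintiff resides in Tardale, which is not Fendale. Met.
  → At least one condition fails; no jurisdiction.
The Circuit Court of Galmere:
  (a) The plaintiff resides in Tardale, which is not Galmere. Met.
  (b) The claim is a property claim, not a tort claim. Condition met.
  (c) The amount in controversy is USD 22,000, within the USD 22,000 ceiling, so one alternative holds. Condition met.
  (d) The claim is a property claim — that alternative is enough. Condition met.
  (e) Esparza Works is organised under the laws of Morston. But the amount in controversy is 22,000 dollars, which meets the 15,000 dollars floor, triggering the carve-out and defeating this condition. Not met.
  → Not every requirement is met — no jurisdiction.

None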